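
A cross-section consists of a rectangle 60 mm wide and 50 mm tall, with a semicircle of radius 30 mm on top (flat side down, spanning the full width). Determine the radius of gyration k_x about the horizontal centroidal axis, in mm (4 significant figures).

k_x ≈ 21.72 mm

Decompose the section into non-overlapping parts with the origin at the bottom-left of its bounding rectangle.
Rectangular body: 60 × 50, A = 3 000 mm², y = 25 mm, Ī = 625 000 mm⁴.
Semicircular cap: semicircle r = 30, A = 1413.72 mm², y = 62.7324 mm, Ī = 88903.1 mm⁴.
Centroid: ȳ = ΣA·y / ΣA = 37.0857 mm.
Transfer each piece to the horizontal centroidal axis using Ī + A·d² with d = y − 37.0857:
  rectangular body: d = -12.0857 mm → contributes +1 063 193 mm⁴
  semicircular cap: d = 25.6467 mm → contributes +1 018 779 mm⁴
Total I = 2 081 972 mm⁴.
Radius of gyration: k = √(I/A) = √(2 081 972 / 4413.72) = 21.7188 mm.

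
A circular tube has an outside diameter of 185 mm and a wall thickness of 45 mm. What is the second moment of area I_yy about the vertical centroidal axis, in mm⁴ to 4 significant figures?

Split into non-overlapping primitives; take the origin at the lower-left of the bounding box.
Outer circle: ⌀185, A = 26880.3 mm², x = 92.5 mm, Ī = 57 498 539 mm⁴.
Bore (subtracted): ⌀95, A = 7088.22 mm², x = 92.5 mm, Ī = 3 998 198 mm⁴.
By symmetry the centroid is at mid-width, x̄ = 92.5 mm.
All pieces are centred on the vertical centroidal axis, so I = ΣĪ (holes subtracted) = 53 500 341 mm⁴.

I_yy ≈ 5.350 × 10⁷ mm⁴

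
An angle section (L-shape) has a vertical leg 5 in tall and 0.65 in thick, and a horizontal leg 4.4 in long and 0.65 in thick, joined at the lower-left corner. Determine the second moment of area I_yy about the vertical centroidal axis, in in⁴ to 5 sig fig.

Break the section into simple shapes (no overlaps), measuring from the bottom-left corner of the bounding box.
Vertical leg: 0.65 × 5, A = 3.25 in², x = 0.325 in, Ī = 0.1144271 in⁴.
Horizontal leg (remainder): 3.75 × 0.65, A = 2.4375 in², x = 2.525 in, Ī = 2.856445 in⁴.
Centroid: x̄ = ΣA·x / ΣA = 1.267857 in.
Transfer each piece to the vertical centroidal axis using Ī + A·d² with d = x − 1.267857:
  vertical leg: d = -0.9428571 in → contributes +3.003611 in⁴
  horizontal leg (remainder): d = 1.257143 in → contributes +6.70869 in⁴
Total I = 9.712301 in⁴.

I_yy ≈ 9.7123 in⁴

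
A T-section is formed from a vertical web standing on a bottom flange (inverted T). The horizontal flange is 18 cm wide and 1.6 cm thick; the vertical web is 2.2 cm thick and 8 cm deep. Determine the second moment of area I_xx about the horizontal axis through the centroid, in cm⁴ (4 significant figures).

Split into non-overlapping primitives; take the origin at the lower-left of the bounding box.
Flange: 18 × 1.6, A = 28.8 cm², y = 0.8 cm, Ī = 6.144 cm⁴.
Web: 2.2 × 8, A = 17.6 cm², y = 5.6 cm, Ī = 93.8667 cm⁴.
Centroid: ȳ = ΣA·y / ΣA = 2.62069 cm.
Transfer each piece to the horizontal axis through the centroid using Ī + A·d² with d = y − 2.62069:
  flange: d = -1.82069 cm → contributes +101.613 cm⁴
  web: d = 2.97931 cm → contributes +250.089 cm⁴
Total I = 351.703 cm⁴.

I_xx ≈ 351.7 cm⁴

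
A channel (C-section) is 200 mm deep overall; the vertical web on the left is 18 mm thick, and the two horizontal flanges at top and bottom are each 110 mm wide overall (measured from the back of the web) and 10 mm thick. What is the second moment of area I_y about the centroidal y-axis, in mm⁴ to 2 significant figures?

I_y ≈ 5.1 × 10⁶ mm⁴

Split into non-overlapping primitives; take the origin at the lower-left of the bounding box.
Web: 18 × 200, A = 3 600 mm², x = 9 mm, Ī = 97 200 mm⁴.
Top flange (beyond web): 92 × 10, A = 920 mm², x = 64 mm, Ī = 648 907 mm⁴.
Bottom flange (beyond web): 92 × 10, A = 920 mm², x = 64 mm, Ī = 648 907 mm⁴.
Centroid: x̄ = ΣA·x / ΣA = 27.6 mm.
Transfer each piece to the centroidal y-axis using Ī + A·d² with d = x − 27.6:
  web: d = -18.6 mm → contributes +1 343 050 mm⁴
  top flange (beyond web): d = 36.4 mm → contributes +1 867 673 mm⁴
  bottom flange (beyond web): d = 36.4 mm → contributes +1 867 673 mm⁴
Total I = 5 078 396 mm⁴.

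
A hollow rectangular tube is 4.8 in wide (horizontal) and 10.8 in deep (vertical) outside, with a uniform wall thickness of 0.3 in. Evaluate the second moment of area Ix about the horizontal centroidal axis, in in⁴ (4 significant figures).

Decompose the section into non-overlapping parts with the origin at the bottom-left of its bounding rectangle.
Outer rectangle: 4.8 × 10.8, A = 51.84 in², y = 5.4 in, Ī = 503.885 in⁴.
Inner void (subtracted): 4.2 × 10.2, A = 42.84 in², y = 5.4 in, Ī = 371.423 in⁴.
By symmetry the centroid is at mid-height, ȳ = 5.4 in.
All pieces are centred on the horizontal centroidal axis, so I = ΣĪ (holes subtracted) = 132.462 in⁴.

Ix ≈ 132.5 in⁴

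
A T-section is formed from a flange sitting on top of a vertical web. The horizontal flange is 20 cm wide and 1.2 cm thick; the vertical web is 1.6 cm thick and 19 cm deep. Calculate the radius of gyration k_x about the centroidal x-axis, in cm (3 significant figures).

Treat the section as a set of non-overlapping primitives; coordinates are from the bounding-box lower-left.
Flange: 20 × 1.2, A = 24 cm², y = 19.6 cm, Ī = 2.88 cm⁴.
Web: 1.6 × 19, A = 30.4 cm², y = 9.5 cm, Ī = 914.53 cm⁴.
Centroid: ȳ = ΣA·y / ΣA = 13.956 cm.
Transfer each piece to the centroidal x-axis using Ī + A·d² with d = y − 13.956:
  flange: d = 5.6441 cm → contributes +767.43 cm⁴
  web: d = -4.4559 cm → contributes +1518.1 cm⁴
Total I = 2285.5 cm⁴.
Radius of gyration: k = √(I/A) = √(2285.5 / 54.4) = 6.4818 cm.

k_x ≈ 6.48 cm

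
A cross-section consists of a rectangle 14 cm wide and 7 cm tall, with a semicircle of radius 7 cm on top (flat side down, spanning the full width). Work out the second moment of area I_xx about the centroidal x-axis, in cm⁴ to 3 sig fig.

I_xx ≈ 2470 cm⁴

Decompose the section into non-overlapping parts with the origin at the bottom-left of its bounding rectangle.
Rectangular body: 14 × 7, A = 98 cm², y = 3.5 cm, Ī = 400.17 cm⁴.
Semicircular cap: semicircle r = 7, A = 76.969 cm², y = 9.9709 cm, Ī = 263.53 cm⁴.
Centroid: ȳ = ΣA·y / ΣA = 6.3466 cm.
Transfer each piece to the centroidal x-axis using Ī + A·d² with d = y − 6.3466:
  rectangular body: d = -2.8466 cm → contributes +1194.2 cm⁴
  semicircular cap: d = 3.6243 cm → contributes +1274.6 cm⁴
Total I = 2468.8 cm⁴.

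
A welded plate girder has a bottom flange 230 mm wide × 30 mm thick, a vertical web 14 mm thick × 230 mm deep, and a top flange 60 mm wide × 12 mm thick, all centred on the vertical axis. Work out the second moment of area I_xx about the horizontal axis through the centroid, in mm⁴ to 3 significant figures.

Treat the section as a set of non-overlapping primitives; coordinates are from the bounding-box lower-left.
Bottom plate: 230 × 30, A = 6 900 mm², y = 15 mm, Ī = 517 500 mm⁴.
Web plate: 14 × 230, A = 3 220 mm², y = 145 mm, Ī = 14 194 833 mm⁴.
Top plate: 60 × 12, A = 720 mm², y = 266 mm, Ī = 8 640 mm⁴.
Centroid: ȳ = ΣA·y / ΣA = 70.288 mm.
Transfer each piece to the horizontal axis through the centroid using Ī + A·d² with d = y − 70.288:
  bottom plate: d = -55.288 mm → contributes +21 609 029 mm⁴
  web plate: d = 74.712 mm → contributes +32 168 582 mm⁴
  top plate: d = 195.71 mm → contributes +27 586 985 mm⁴
Total I = 81 364 595 mm⁴.

I_xx ≈ 8.14 × 10⁷ mm⁴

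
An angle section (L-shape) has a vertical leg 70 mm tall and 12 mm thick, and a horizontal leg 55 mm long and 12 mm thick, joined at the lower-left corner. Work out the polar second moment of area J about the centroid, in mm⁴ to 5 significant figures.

Split into non-overlapping primitives; take the origin at the lower-left of the bounding box.
Vertical leg: 12 × 70, A = 840 mm², y = 35 mm, Ī = 343 000 mm⁴.
Horizontal leg (remainder): 43 × 12, A = 516 mm², y = 6 mm, Ī = 6 192 mm⁴.
Centroid: ȳ = ΣA·y / ΣA = 23.9646 mm.
Transfer each piece to the centroidal x-axis using Ī + A·d² with d = y − 23.9646:
  vertical leg: d = 11.0354 mm → contributes +445295.2 mm⁴
  horizontal leg (remainder): d = -17.9646 mm → contributes +172719.1 mm⁴
Total I = 618014.3 mm⁴.
For the y-axis: x̄ = 16.4646 mm.
Repeating about the centroidal y-axis gives I_y = 331319.3 mm⁴.
Polar second moment: J = I_x + I_y = 949333.6 mm⁴.

J ≈ 9.4933 × 10⁵ mm⁴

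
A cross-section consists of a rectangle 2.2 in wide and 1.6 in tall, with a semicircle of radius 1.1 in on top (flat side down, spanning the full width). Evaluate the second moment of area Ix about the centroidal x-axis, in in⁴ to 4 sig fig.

Ix ≈ 2.892 in⁴

Decompose the section into non-overlapping parts with the origin at the bottom-left of its bounding rectangle.
Rectangular body: 2.2 × 1.6, A = 3.52 in², y = 0.8 in, Ī = 0.750933 in⁴.
Semicircular cap: semicircle r = 1.1, A = 1.90066 in², y = 2.06685 in, Ī = 0.160695 in⁴.
Centroid: ȳ = ΣA·y / ΣA = 1.2442 in.
Transfer each piece to the centroidal x-axis using Ī + A·d² with d = y − 1.2442:
  rectangular body: d = -0.444201 in → contributes +1.44548 in⁴
  semicircular cap: d = 0.822653 in → contributes +1.44699 in⁴
Total I = 2.89247 in⁴.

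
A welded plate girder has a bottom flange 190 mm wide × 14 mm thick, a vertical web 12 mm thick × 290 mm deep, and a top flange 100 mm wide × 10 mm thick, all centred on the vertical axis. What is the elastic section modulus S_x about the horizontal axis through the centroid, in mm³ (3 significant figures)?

S_x ≈ 5.21 × 10⁵ mm³

Treat the section as a set of non-overlapping primitives; coordinates are from the bounding-box lower-left.
Bottom plate: 190 × 14, A = 2 660 mm², y = 7 mm, Ī = 43 447 mm⁴.
Web plate: 12 × 290, A = 3 480 mm², y = 159 mm, Ī = 24 389 000 mm⁴.
Top plate: 100 × 10, A = 1 000 mm², y = 309 mm, Ī = 8333.3 mm⁴.
Centroid: ȳ = ΣA·y / ΣA = 123.38 mm.
Transfer each piece to the horizontal axis through the centroid using Ī + A·d² with d = y − 123.38:
  bottom plate: d = -116.38 mm → contributes +36 071 886 mm⁴
  web plate: d = 35.619 mm → contributes +28 804 134 mm⁴
  top plate: d = 185.62 mm → contributes +34 462 764 mm⁴
Total I = 99 338 784 mm⁴.
Extreme fibre distance c = 190.62 mm; S = I/c = 521 138 mm³.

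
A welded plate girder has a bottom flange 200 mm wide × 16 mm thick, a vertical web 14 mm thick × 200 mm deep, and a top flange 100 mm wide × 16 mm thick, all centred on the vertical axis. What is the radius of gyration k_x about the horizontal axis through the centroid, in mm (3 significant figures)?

Treat the section as a set of non-overlapping primitives; coordinates are from the bounding-box lower-left.
Bottom plate: 200 × 16, A = 3 200 mm², y = 8 mm, Ī = 68 267 mm⁴.
Web plate: 14 × 200, A = 2 800 mm², y = 116 mm, Ī = 9 333 333 mm⁴.
Top plate: 100 × 16, A = 1 600 mm², y = 224 mm, Ī = 34 133 mm⁴.
Centroid: ȳ = ΣA·y / ΣA = 93.263 mm.
Transfer each piece to the horizontal axis through the centroid using Ī + A·d² with d = y − 93.263:
  bottom plate: d = -85.263 mm → contributes +23 331 646 mm⁴
  web plate: d = 22.737 mm → contributes +10 780 833 mm⁴
  top plate: d = 130.74 mm → contributes +27 381 528 mm⁴
Total I = 61 494 007 mm⁴.
Radius of gyration: k = √(I/A) = √(61 494 007 / 7 600) = 89.952 mm.

k_x ≈ 90.0 mm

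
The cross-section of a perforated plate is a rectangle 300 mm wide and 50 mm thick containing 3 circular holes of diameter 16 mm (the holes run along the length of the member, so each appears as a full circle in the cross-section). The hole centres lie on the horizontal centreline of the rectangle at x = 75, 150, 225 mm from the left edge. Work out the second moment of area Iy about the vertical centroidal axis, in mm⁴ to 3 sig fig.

Iy ≈ 1.10 × 10⁸ mm⁴

Decompose the section into non-overlapping parts with the origin at the bottom-left of its bounding rectangle.
Plate: 300 × 50, A = 15 000 mm², x = 150 mm, Ī = 112 500 000 mm⁴.
Hole 1 (subtracted): ⌀16, A = 201.06 mm², x = 75 mm, Ī = 3 217 mm⁴.
Hole 2 (subtracted): ⌀16, A = 201.06 mm², x = 150 mm, Ī = 3 217 mm⁴.
Hole 3 (subtracted): ⌀16, A = 201.06 mm², x = 225 mm, Ī = 3 217 mm⁴.
By symmetry the centroid is at mid-width, x̄ = 150 mm.
Transfer each piece to the vertical centroidal axis using Ī + A·d² with d = x − 150:
  plate: d = 0 mm → contributes +112 500 000 mm⁴
  hole 1: d = -75 mm → contributes −1 134 190 mm⁴
  hole 2: d = 0 mm → contributes −3 217 mm⁴
  hole 3: d = 75 mm → contributes −1 134 190 mm⁴
Total I = 110 228 402 mm⁴.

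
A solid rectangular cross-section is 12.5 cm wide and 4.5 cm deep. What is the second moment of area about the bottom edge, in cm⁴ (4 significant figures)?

The section: 12.5 × 4.5, A = 56.25 cm², y = 2.25 cm, Ī = 94.9219 cm⁴.
Transfer it to the base of the section using Ī + A·d² with d = y − 0:
  the section: d = 2.25 cm → contributes +379.688 cm⁴
Total I = 379.688 cm⁴.

I_base ≈ 379.7 cm⁴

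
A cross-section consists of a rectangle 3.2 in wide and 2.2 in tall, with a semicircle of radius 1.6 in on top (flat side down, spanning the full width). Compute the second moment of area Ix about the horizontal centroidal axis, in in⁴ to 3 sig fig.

Ix ≈ 11.7 in⁴

Decompose the section into non-overlapping parts with the origin at the bottom-left of its bounding rectangle.
Rectangular body: 3.2 × 2.2, A = 7.04 in², y = 1.1 in, Ī = 2.8395 in⁴.
Semicircular cap: semicircle r = 1.6, A = 4.0212 in², y = 2.8791 in, Ī = 0.7193 in⁴.
Centroid: ȳ = ΣA·y / ΣA = 1.7468 in.
Transfer each piece to the horizontal centroidal axis using Ī + A·d² with d = y − 1.7468:
  rectangular body: d = -0.64677 in → contributes +5.7843 in⁴
  semicircular cap: d = 1.1323 in → contributes +5.8749 in⁴
Total I = 11.659 in⁴.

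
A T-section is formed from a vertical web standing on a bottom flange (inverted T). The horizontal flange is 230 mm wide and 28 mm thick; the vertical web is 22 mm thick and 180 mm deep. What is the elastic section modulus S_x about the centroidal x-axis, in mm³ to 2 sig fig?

S_x ≈ 2.4 × 10⁵ mm³

Break the section into simple shapes (no overlaps), measuring from the bottom-left corner of the bounding box.
Flange: 230 × 28, A = 6 440 mm², y = 14 mm, Ī = 420 747 mm⁴.
Web: 22 × 180, A = 3 960 mm², y = 118 mm, Ī = 10 692 000 mm⁴.
Centroid: ȳ = ΣA·y / ΣA = 53.6 mm.
Transfer each piece to the centroidal x-axis using Ī + A·d² with d = y − 53.6:
  flange: d = -39.6 mm → contributes +10 519 697 mm⁴
  web: d = 64.4 mm → contributes +27 115 546 mm⁴
Total I = 37 635 243 mm⁴.
Extreme fibre distance c = 154.4 mm; S = I/c = 243 752 mm³.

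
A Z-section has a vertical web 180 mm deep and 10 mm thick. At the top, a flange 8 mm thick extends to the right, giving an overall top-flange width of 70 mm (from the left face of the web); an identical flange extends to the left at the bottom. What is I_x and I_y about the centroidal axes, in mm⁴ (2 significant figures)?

Treat the section as a set of non-overlapping primitives; coordinates are from the bounding-box lower-left.
Web: 10 × 180, A = 1 800 mm², y = 90 mm, Ī = 4 860 000 mm⁴.
Top flange (beyond web): 60 × 8, A = 480 mm², y = 176 mm, Ī = 2 560 mm⁴.
Bottom flange (beyond web): 60 × 8, A = 480 mm², y = 4 mm, Ī = 2 560 mm⁴.
Centroid: ȳ = ΣA·y / ΣA = 90 mm.
Transfer each piece to the centroidal x-axis using Ī + A·d² with d = y − 90:
  web: d = 0 mm → contributes +4 860 000 mm⁴
  top flange (beyond web): d = 86 mm → contributes +3 552 640 mm⁴
  bottom flange (beyond web): d = -86 mm → contributes +3 552 640 mm⁴
Total I = 11 965 280 mm⁴.
For the y-axis: x̄ = 65 mm.
Repeating about the centroidal y-axis gives I_y = 1 479 000 mm⁴.

I_x ≈ 1.2 × 10⁷ mm⁴, I_y ≈ 1.5 × 10⁶ mm⁴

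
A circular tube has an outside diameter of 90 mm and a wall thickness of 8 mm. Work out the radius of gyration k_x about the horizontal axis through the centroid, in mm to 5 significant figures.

Decompose the section into non-overlapping parts with the origin at the bottom-left of its bounding rectangle.
Outer circle: ⌀90, A = 6361.725 mm², y = 45 mm, Ī = 3 220 623 mm⁴.
Bore (subtracted): ⌀74, A = 4300.84 mm², y = 45 mm, Ī = 1 471 963 mm⁴.
By symmetry the centroid is at mid-height, ȳ = 45 mm.
All pieces are centred on the horizontal axis through the centroid, so I = ΣĪ (holes subtracted) = 1 748 661 mm⁴.
Radius of gyration: k = √(I/A) = √(1 748 661 / 2060.885) = 29.12902 mm.

k_x ≈ 29.129 mm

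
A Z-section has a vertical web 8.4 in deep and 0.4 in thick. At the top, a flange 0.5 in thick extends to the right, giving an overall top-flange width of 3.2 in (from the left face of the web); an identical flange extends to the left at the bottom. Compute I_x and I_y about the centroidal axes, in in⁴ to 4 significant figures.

Decompose the section into non-overlapping parts with the origin at the bottom-left of its bounding rectangle.
Web: 0.4 × 8.4, A = 3.36 in², y = 4.2 in, Ī = 19.7568 in⁴.
Top flange (beyond web): 2.8 × 0.5, A = 1.4 in², y = 8.15 in, Ī = 0.0291667 in⁴.
Bottom flange (beyond web): 2.8 × 0.5, A = 1.4 in², y = 0.25 in, Ī = 0.0291667 in⁴.
Centroid: ȳ = ΣA·y / ΣA = 4.2 in.
Transfer each piece to the centroidal x-axis using Ī + A·d² with d = y − 4.2:
  web: d = 0 in → contributes +19.7568 in⁴
  top flange (beyond web): d = 3.95 in → contributes +21.8727 in⁴
  bottom flange (beyond web): d = -3.95 in → contributes +21.8727 in⁴
Total I = 63.5021 in⁴.
For the y-axis: x̄ = 3 in.
Repeating about the centroidal y-axis gives I_y = 9.04213 in⁴.

I_x ≈ 63.50 in⁴, I_y ≈ 9.042 in⁴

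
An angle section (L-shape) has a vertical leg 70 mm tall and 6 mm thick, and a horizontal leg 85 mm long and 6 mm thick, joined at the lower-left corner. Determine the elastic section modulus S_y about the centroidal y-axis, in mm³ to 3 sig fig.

S_y ≈ 1.09 × 10⁴ mm³

Treat the section as a set of non-overlapping primitives; coordinates are from the bounding-box lower-left.
Vertical leg: 6 × 70, A = 420 mm², x = 3 mm, Ī = 1 260 mm⁴.
Horizontal leg (remainder): 79 × 6, A = 474 mm², x = 45.5 mm, Ī = 246 520 mm⁴.
Centroid: x̄ = ΣA·x / ΣA = 25.534 mm.
Transfer each piece to the centroidal y-axis using Ī + A·d² with d = x − 25.534:
  vertical leg: d = -22.534 mm → contributes +214 520 mm⁴
  horizontal leg (remainder): d = 19.966 mm → contributes +435 484 mm⁴
Total I = 650 003 mm⁴.
Extreme fibre distance c = 59.466 mm; S = I/c = 10 931 mm³.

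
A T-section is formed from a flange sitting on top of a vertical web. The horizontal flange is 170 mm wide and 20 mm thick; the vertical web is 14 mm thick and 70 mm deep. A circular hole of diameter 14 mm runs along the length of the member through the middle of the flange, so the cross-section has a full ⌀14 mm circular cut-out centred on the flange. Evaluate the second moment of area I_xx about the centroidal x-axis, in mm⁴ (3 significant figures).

I_xx ≈ 2.04 × 10⁶ mm⁴

Decompose the section into non-overlapping parts with the origin at the bottom-left of its bounding rectangle.
Flange: 170 × 20, A = 3 400 mm², y = 80 mm, Ī = 113 333 mm⁴.
Web: 14 × 70, A = 980 mm², y = 35 mm, Ī = 400 167 mm⁴.
Hole (subtracted): ⌀14, A = 153.94 mm², y = 80 mm, Ī = 1885.7 mm⁴.
Centroid: ȳ = ΣA·y / ΣA = 69.565 mm.
Transfer each piece to the centroidal x-axis using Ī + A·d² with d = y − 69.565:
  flange: d = 10.435 mm → contributes +483 574 mm⁴
  web: d = -34.565 mm → contributes +1 570 994 mm⁴
  hole: d = 10.435 mm → contributes −18 649 mm⁴
Total I = 2 035 920 mm⁴.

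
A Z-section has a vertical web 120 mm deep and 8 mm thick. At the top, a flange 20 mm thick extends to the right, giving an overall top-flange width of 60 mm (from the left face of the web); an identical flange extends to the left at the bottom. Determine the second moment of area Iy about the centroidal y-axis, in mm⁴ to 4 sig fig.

Iy ≈ 2.346 × 10⁶ mm⁴

Split into non-overlapping primitives; take the origin at the lower-left of the bounding box.
Web: 8 × 120, A = 960 mm², x = 56 mm, Ī = 5 120 mm⁴.
Top flange (beyond web): 52 × 20, A = 1 040 mm², x = 86 mm, Ī = 234 347 mm⁴.
Bottom flange (beyond web): 52 × 20, A = 1 040 mm², x = 26 mm, Ī = 234 347 mm⁴.
Centroid: x̄ = ΣA·x / ΣA = 56 mm.
Transfer each piece to the centroidal y-axis using Ī + A·d² with d = x − 56:
  web: d = 0 mm → contributes +5 120 mm⁴
  top flange (beyond web): d = 30 mm → contributes +1 170 347 mm⁴
  bottom flange (beyond web): d = -30 mm → contributes +1 170 347 mm⁴
Total I = 2 345 813 mm⁴.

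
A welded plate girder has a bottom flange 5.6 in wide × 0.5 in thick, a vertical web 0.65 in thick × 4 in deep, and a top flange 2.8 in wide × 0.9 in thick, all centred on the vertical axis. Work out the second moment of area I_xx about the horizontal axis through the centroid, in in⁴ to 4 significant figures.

Split into non-overlapping primitives; take the origin at the lower-left of the bounding box.
Bottom plate: 5.6 × 0.5, A = 2.8 in², y = 0.25 in, Ī = 0.0583333 in⁴.
Web plate: 0.65 × 4, A = 2.6 in², y = 2.5 in, Ī = 3.46667 in⁴.
Top plate: 2.8 × 0.9, A = 2.52 in², y = 4.95 in, Ī = 0.1701 in⁴.
Centroid: ȳ = ΣA·y / ΣA = 2.48409 in.
Transfer each piece to the horizontal axis through the centroid using Ī + A·d² with d = y − 2.48409:
  bottom plate: d = -2.23409 in → contributes +14.0336 in⁴
  web plate: d = 0.0159091 in → contributes +3.46732 in⁴
  top plate: d = 2.46591 in → contributes +15.4935 in⁴
Total I = 32.9944 in⁴.

I_xx ≈ 32.99 in⁴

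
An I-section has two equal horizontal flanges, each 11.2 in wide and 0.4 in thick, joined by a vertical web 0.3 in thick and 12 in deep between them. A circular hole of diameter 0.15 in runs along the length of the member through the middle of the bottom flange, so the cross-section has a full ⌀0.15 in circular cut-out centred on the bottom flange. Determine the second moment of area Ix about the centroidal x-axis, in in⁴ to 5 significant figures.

Decompose the section into non-overlapping parts with the origin at the bottom-left of its bounding rectangle.
Bottom flange: 11.2 × 0.4, A = 4.48 in², y = 0.2 in, Ī = 0.05973333 in⁴.
Web: 0.3 × 12, A = 3.6 in², y = 6.4 in, Ī = 43.2 in⁴.
Top flange: 11.2 × 0.4, A = 4.48 in², y = 12.6 in, Ī = 0.05973333 in⁴.
Hole (subtracted): ⌀0.15, A = 0.01767146 in², y = 0.2 in, Ī = 0.00002485049 in⁴.
Centroid: ȳ = ΣA·y / ΣA = 6.408735 in.
Transfer each piece to the centroidal x-axis using Ī + A·d² with d = y − 6.408735:
  bottom flange: d = -6.208735 in → contributes +172.7565 in⁴
  web: d = -0.008735463 in → contributes +43.20027 in⁴
  top flange: d = 6.191265 in → contributes +171.786 in⁴
  hole: d = -6.208735 in → contributes −0.6812312 in⁴
Total I = 387.0616 in⁴.

Ix ≈ 387.06 in⁴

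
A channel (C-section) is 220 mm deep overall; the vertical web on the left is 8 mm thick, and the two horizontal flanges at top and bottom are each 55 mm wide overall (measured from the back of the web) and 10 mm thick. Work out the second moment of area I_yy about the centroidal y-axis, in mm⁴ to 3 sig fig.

I_yy ≈ 6.46 × 10⁵ mm⁴

Treat the section as a set of non-overlapping primitives; coordinates are from the bounding-box lower-left.
Web: 8 × 220, A = 1 760 mm², x = 4 mm, Ī = 9386.7 mm⁴.
Top flange (beyond web): 47 × 10, A = 470 mm², x = 31.5 mm, Ī = 86 519 mm⁴.
Bottom flange (beyond web): 47 × 10, A = 470 mm², x = 31.5 mm, Ī = 86 519 mm⁴.
Centroid: x̄ = ΣA·x / ΣA = 13.574 mm.
Transfer each piece to the centroidal y-axis using Ī + A·d² with d = x − 13.574:
  web: d = -9.5741 mm → contributes +170 713 mm⁴
  top flange (beyond web): d = 17.926 mm → contributes +237 548 mm⁴
  bottom flange (beyond web): d = 17.926 mm → contributes +237 548 mm⁴
Total I = 645 810 mm⁴.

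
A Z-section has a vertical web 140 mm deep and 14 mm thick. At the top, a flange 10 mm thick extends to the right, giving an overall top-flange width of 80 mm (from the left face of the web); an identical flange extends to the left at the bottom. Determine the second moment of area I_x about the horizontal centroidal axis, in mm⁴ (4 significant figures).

Split into non-overlapping primitives; take the origin at the lower-left of the bounding box.
Web: 14 × 140, A = 1 960 mm², y = 70 mm, Ī = 3 201 333 mm⁴.
Top flange (beyond web): 66 × 10, A = 660 mm², y = 135 mm, Ī = 5 500 mm⁴.
Bottom flange (beyond web): 66 × 10, A = 660 mm², y = 5 mm, Ī = 5 500 mm⁴.
Centroid: ȳ = ΣA·y / ΣA = 70 mm.
Transfer each piece to the horizontal centroidal axis using Ī + A·d² with d = y − 70:
  web: d = 0 mm → contributes +3 201 333 mm⁴
  top flange (beyond web): d = 65 mm → contributes +2 794 000 mm⁴
  bottom flange (beyond web): d = -65 mm → contributes +2 794 000 mm⁴
Total I = 8 789 333 mm⁴.

I_x ≈ 8.789 × 10⁶ mm⁴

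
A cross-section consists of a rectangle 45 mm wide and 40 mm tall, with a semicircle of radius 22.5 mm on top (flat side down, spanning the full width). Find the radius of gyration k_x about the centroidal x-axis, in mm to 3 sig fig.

k_x ≈ 17.0 mm

Break the section into simple shapes (no overlaps), measuring from the bottom-left corner of the bounding box.
Rectangular body: 45 × 40, A = 1 800 mm², y = 20 mm, Ī = 240 000 mm⁴.
Semicircular cap: semicircle r = 22.5, A = 795.22 mm², y = 49.549 mm, Ī = 28 130 mm⁴.
Centroid: ȳ = ΣA·y / ΣA = 29.054 mm.
Transfer each piece to the centroidal x-axis using Ī + A·d² with d = y − 29.054:
  rectangular body: d = -9.0544 mm → contributes +387 567 mm⁴
  semicircular cap: d = 20.495 mm → contributes +362 153 mm⁴
Total I = 749 720 mm⁴.
Radius of gyration: k = √(I/A) = √(749 720 / 2595.2) = 16.997 mm.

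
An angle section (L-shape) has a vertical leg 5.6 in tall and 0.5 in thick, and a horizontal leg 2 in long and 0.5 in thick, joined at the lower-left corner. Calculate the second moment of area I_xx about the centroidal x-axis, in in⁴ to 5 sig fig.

Split into non-overlapping primitives; take the origin at the lower-left of the bounding box.
Vertical leg: 0.5 × 5.6, A = 2.8 in², y = 2.8 in, Ī = 7.317333 in⁴.
Horizontal leg (remainder): 1.5 × 0.5, A = 0.75 in², y = 0.25 in, Ī = 0.015625 in⁴.
Centroid: ȳ = ΣA·y / ΣA = 2.261268 in.
Transfer each piece to the centroidal x-axis using Ī + A·d² with d = y − 2.261268:
  vertical leg: d = 0.5387324 in → contributes +8.129985 in⁴
  horizontal leg (remainder): d = -2.011268 in → contributes +3.049523 in⁴
Total I = 11.17951 in⁴.

I_xx ≈ 11.180 in⁴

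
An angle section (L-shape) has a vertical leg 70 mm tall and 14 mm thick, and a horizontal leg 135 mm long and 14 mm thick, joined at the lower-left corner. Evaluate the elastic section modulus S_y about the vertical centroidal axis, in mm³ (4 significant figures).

Decompose the section into non-overlapping parts with the origin at the bottom-left of its bounding rectangle.
Vertical leg: 14 × 70, A = 980 mm², x = 7 mm, Ī = 16006.7 mm⁴.
Horizontal leg (remainder): 121 × 14, A = 1 694 mm², x = 74.5 mm, Ī = 2 066 821 mm⁴.
Centroid: x̄ = ΣA·x / ΣA = 49.7618 mm.
Transfer each piece to the vertical centroidal axis using Ī + A·d² with d = x − 49.7618:
  vertical leg: d = -42.7618 mm → contributes +1 808 005 mm⁴
  horizontal leg (remainder): d = 24.7382 mm → contributes +3 103 514 mm⁴
Total I = 4 911 520 mm⁴.
Extreme fibre distance c = 85.2382 mm; S = I/c = 57621.1 mm³.

S_y ≈ 5.762 × 10⁴ mm³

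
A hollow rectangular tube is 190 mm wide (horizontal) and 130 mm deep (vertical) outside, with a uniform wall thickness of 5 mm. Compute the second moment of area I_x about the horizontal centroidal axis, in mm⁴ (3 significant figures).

I_x ≈ 8.87 × 10⁶ mm⁴

Split into non-overlapping primitives; take the origin at the lower-left of the bounding box.
Outer rectangle: 190 × 130, A = 24 700 mm², y = 65 mm, Ī = 34 785 833 mm⁴.
Inner void (subtracted): 180 × 120, A = 21 600 mm², y = 65 mm, Ī = 25 920 000 mm⁴.
By symmetry the centroid is at mid-height, ȳ = 65 mm.
All pieces are centred on the horizontal centroidal axis, so I = ΣĪ (holes subtracted) = 8 865 833 mm⁴.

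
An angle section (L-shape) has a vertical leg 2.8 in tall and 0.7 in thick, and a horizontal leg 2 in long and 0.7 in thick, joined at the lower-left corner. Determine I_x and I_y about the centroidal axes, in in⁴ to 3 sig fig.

Split into non-overlapping primitives; take the origin at the lower-left of the bounding box.
Vertical leg: 0.7 × 2.8, A = 1.96 in², y = 1.4 in, Ī = 1.2805 in⁴.
Horizontal leg (remainder): 1.3 × 0.7, A = 0.91 in², y = 0.35 in, Ī = 0.037158 in⁴.
Centroid: ȳ = ΣA·y / ΣA = 1.0671 in.
Transfer each piece to the centroidal x-axis using Ī + A·d² with d = y − 1.0671:
  vertical leg: d = 0.33293 in → contributes +1.4978 in⁴
  horizontal leg (remainder): d = -0.71707 in → contributes +0.50507 in⁴
Total I = 2.0029 in⁴.
For the y-axis: x̄ = 0.66707 in.
Repeating about the centroidal y-axis gives I_y = 0.82966 in⁴.

I_x ≈ 2.00 in⁴, I_y ≈ 0.830 in⁴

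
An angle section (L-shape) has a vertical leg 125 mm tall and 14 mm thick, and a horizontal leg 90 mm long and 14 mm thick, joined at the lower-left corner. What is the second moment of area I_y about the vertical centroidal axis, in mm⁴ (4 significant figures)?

Decompose the section into non-overlapping parts with the origin at the bottom-left of its bounding rectangle.
Vertical leg: 14 × 125, A = 1 750 mm², x = 7 mm, Ī = 28583.3 mm⁴.
Horizontal leg (remainder): 76 × 14, A = 1 064 mm², x = 52 mm, Ī = 512 139 mm⁴.
Centroid: x̄ = ΣA·x / ΣA = 24.0149 mm.
Transfer each piece to the vertical centroidal axis using Ī + A·d² with d = x − 24.0149:
  vertical leg: d = -17.0149 mm → contributes +535 222 mm⁴
  horizontal leg (remainder): d = 27.9851 mm → contributes +1 345 426 mm⁴
Total I = 1 880 647 mm⁴.

I_y ≈ 1.881 × 10⁶ mm⁴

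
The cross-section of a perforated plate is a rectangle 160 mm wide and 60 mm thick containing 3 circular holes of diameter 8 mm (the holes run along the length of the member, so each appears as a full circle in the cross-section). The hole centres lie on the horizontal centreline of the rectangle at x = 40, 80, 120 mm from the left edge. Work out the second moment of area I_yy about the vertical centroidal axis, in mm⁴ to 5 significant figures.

Split into non-overlapping primitives; take the origin at the lower-left of the bounding box.
Plate: 160 × 60, A = 9 600 mm², x = 80 mm, Ī = 20 480 000 mm⁴.
Hole 1 (subtracted): ⌀8, A = 50.26548 mm², x = 40 mm, Ī = 201.0619 mm⁴.
Hole 2 (subtracted): ⌀8, A = 50.26548 mm², x = 80 mm, Ī = 201.0619 mm⁴.
Hole 3 (subtracted): ⌀8, A = 50.26548 mm², x = 120 mm, Ī = 201.0619 mm⁴.
By symmetry the centroid is at mid-width, x̄ = 80 mm.
Transfer each piece to the vertical centroidal axis using Ī + A·d² with d = x − 80:
  plate: d = 0 mm → contributes +20 480 000 mm⁴
  hole 1: d = -40 mm → contributes −80625.83 mm⁴
  hole 2: d = 0 mm → contributes −201.0619 mm⁴
  hole 3: d = 40 mm → contributes −80625.83 mm⁴
Total I = 20 318 547 mm⁴.

I_yy ≈ 2.0319 × 10⁷ mm⁴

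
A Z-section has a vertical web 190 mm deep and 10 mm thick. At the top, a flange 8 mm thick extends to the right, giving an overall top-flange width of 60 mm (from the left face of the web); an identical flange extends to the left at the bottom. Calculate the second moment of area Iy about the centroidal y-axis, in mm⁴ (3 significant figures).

Treat the section as a set of non-overlapping primitives; coordinates are from the bounding-box lower-left.
Web: 10 × 190, A = 1 900 mm², x = 55 mm, Ī = 15 833 mm⁴.
Top flange (beyond web): 50 × 8, A = 400 mm², x = 85 mm, Ī = 83 333 mm⁴.
Bottom flange (beyond web): 50 × 8, A = 400 mm², x = 25 mm, Ī = 83 333 mm⁴.
Centroid: x̄ = ΣA·x / ΣA = 55 mm.
Transfer each piece to the centroidal y-axis using Ī + A·d² with d = x − 55:
  web: d = 0 mm → contributes +15 833 mm⁴
  top flange (beyond web): d = 30 mm → contributes +443 333 mm⁴
  bottom flange (beyond web): d = -30 mm → contributes +443 333 mm⁴
Total I = 902 500 mm⁴.

Iy ≈ 9.03 × 10⁵ mm⁴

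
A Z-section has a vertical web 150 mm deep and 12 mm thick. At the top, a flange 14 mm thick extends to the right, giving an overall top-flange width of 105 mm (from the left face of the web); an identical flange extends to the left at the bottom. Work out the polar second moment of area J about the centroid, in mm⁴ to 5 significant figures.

Decompose the section into non-overlapping parts with the origin at the bottom-left of its bounding rectangle.
Web: 12 × 150, A = 1 800 mm², y = 75 mm, Ī = 3 375 000 mm⁴.
Top flange (beyond web): 93 × 14, A = 1 302 mm², y = 143 mm, Ī = 21 266 mm⁴.
Bottom flange (beyond web): 93 × 14, A = 1 302 mm², y = 7 mm, Ī = 21 266 mm⁴.
Centroid: ȳ = ΣA·y / ΣA = 75 mm.
Transfer each piece to the centroidal x-axis using Ī + A·d² with d = y − 75:
  web: d = 0 mm → contributes +3 375 000 mm⁴
  top flange (beyond web): d = 68 mm → contributes +6 041 714 mm⁴
  bottom flange (beyond web): d = -68 mm → contributes +6 041 714 mm⁴
Total I = 15 458 428 mm⁴.
For the y-axis: x̄ = 99 mm.
Repeating about the centroidal y-axis gives I_y = 9 075 708 mm⁴.
Polar second moment: J = I_x + I_y = 24 534 136 mm⁴.

J ≈ 2.4534 × 10⁷ mm⁴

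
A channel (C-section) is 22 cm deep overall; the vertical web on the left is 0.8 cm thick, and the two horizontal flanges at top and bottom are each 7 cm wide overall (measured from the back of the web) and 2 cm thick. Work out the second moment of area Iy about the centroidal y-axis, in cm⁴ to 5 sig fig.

Iy ≈ 206.49 cm⁴

Break the section into simple shapes (no overlaps), measuring from the bottom-left corner of the bounding box.
Web: 0.8 × 22, A = 17.6 cm², x = 0.4 cm, Ī = 0.9386667 cm⁴.
Top flange (beyond web): 6.2 × 2, A = 12.4 cm², x = 3.9 cm, Ī = 39.72133 cm⁴.
Bottom flange (beyond web): 6.2 × 2, A = 12.4 cm², x = 3.9 cm, Ī = 39.72133 cm⁴.
Centroid: x̄ = ΣA·x / ΣA = 2.44717 cm.
Transfer each piece to the centroidal y-axis using Ī + A·d² with d = x − 2.44717:
  web: d = -2.04717 cm → contributes +74.69858 cm⁴
  top flange (beyond web): d = 1.45283 cm → contributes +65.89421 cm⁴
  bottom flange (beyond web): d = 1.45283 cm → contributes +65.89421 cm⁴
Total I = 206.487 cm⁴.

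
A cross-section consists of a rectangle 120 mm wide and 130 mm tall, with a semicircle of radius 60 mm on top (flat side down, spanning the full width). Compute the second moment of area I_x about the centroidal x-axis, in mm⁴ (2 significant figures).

Split into non-overlapping primitives; take the origin at the lower-left of the bounding box.
Rectangular body: 120 × 130, A = 15 600 mm², y = 65 mm, Ī = 21 970 000 mm⁴.
Semicircular cap: semicircle r = 60, A = 5 655 mm², y = 155.5 mm, Ī = 1 422 450 mm⁴.
Centroid: ȳ = ΣA·y / ΣA = 89.07 mm.
Transfer each piece to the centroidal x-axis using Ī + A·d² with d = y − 89.07:
  rectangular body: d = -24.07 mm → contributes +31 006 739 mm⁴
  semicircular cap: d = 66.4 mm → contributes +26 351 973 mm⁴
Total I = 57 358 712 mm⁴.

I_x ≈ 5.7 × 10⁷ mm⁴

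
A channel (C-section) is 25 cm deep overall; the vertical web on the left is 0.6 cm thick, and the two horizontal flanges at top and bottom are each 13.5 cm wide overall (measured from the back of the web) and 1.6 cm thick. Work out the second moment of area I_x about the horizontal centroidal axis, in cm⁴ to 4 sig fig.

I_x ≈ 6441 cm⁴

Break the section into simple shapes (no overlaps), measuring from the bottom-left corner of the bounding box.
Web: 0.6 × 25, A = 15 cm², y = 12.5 cm, Ī = 781.25 cm⁴.
Top flange (beyond web): 12.9 × 1.6, A = 20.64 cm², y = 24.2 cm, Ī = 4.4032 cm⁴.
Bottom flange (beyond web): 12.9 × 1.6, A = 20.64 cm², y = 0.8 cm, Ī = 4.4032 cm⁴.
By symmetry the centroid is at mid-height, ȳ = 12.5 cm.
Transfer each piece to the horizontal centroidal axis using Ī + A·d² with d = y − 12.5:
  web: d = 0 cm → contributes +781.25 cm⁴
  top flange (beyond web): d = 11.7 cm → contributes +2829.81 cm⁴
  bottom flange (beyond web): d = -11.7 cm → contributes +2829.81 cm⁴
Total I = 6440.88 cm⁴.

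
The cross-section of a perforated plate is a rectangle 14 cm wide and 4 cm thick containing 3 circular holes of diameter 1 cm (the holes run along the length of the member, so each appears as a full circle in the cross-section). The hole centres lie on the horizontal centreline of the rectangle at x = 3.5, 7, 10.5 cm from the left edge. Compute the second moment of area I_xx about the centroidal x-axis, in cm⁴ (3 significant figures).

Treat the section as a set of non-overlapping primitives; coordinates are from the bounding-box lower-left.
Plate: 14 × 4, A = 56 cm², y = 2 cm, Ī = 74.667 cm⁴.
Hole 1 (subtracted): ⌀1, A = 0.7854 cm², y = 2 cm, Ī = 0.049087 cm⁴.
Hole 2 (subtracted): ⌀1, A = 0.7854 cm², y = 2 cm, Ī = 0.049087 cm⁴.
Hole 3 (subtracted): ⌀1, A = 0.7854 cm², y = 2 cm, Ī = 0.049087 cm⁴.
By symmetry the centroid is at mid-height, ȳ = 2 cm.
All pieces are centred on the centroidal x-axis, so I = ΣĪ (holes subtracted) = 74.519 cm⁴.

I_xx ≈ 74.5 cm⁴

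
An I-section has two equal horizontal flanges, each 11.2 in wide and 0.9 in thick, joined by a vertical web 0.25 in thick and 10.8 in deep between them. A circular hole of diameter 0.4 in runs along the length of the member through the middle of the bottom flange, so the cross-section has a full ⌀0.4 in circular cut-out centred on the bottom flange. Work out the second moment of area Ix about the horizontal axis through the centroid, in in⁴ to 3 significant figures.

Ix ≈ 713 in⁴

Split into non-overlapping primitives; take the origin at the lower-left of the bounding box.
Bottom flange: 11.2 × 0.9, A = 10.08 in², y = 0.45 in, Ī = 0.6804 in⁴.
Web: 0.25 × 10.8, A = 2.7 in², y = 6.3 in, Ī = 26.244 in⁴.
Top flange: 11.2 × 0.9, A = 10.08 in², y = 12.15 in, Ī = 0.6804 in⁴.
Hole (subtracted): ⌀0.4, A = 0.12566 in², y = 0.45 in, Ī = 0.0012566 in⁴.
Centroid: ȳ = ΣA·y / ΣA = 6.3323 in.
Transfer each piece to the horizontal axis through the centroid using Ī + A·d² with d = y − 6.3323:
  bottom flange: d = -5.8823 in → contributes +349.47 in⁴
  web: d = -0.032336 in → contributes +26.247 in⁴
  top flange: d = 5.8177 in → contributes +341.84 in⁴
  hole: d = -5.8823 in → contributes −4.3495 in⁴
Total I = 713.2 in⁴.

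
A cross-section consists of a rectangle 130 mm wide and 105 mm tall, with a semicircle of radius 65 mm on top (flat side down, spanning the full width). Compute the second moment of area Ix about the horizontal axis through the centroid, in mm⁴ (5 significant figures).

Decompose the section into non-overlapping parts with the origin at the bottom-left of its bounding rectangle.
Rectangular body: 130 × 105, A = 13 650 mm², y = 52.5 mm, Ī = 12 540 938 mm⁴.
Semicircular cap: semicircle r = 65, A = 6636.614 mm², y = 132.5869 mm, Ī = 1 959 230 mm⁴.
Centroid: ȳ = ΣA·y / ΣA = 78.69982 mm.
Transfer each piece to the horizontal axis through the centroid using Ī + A·d² with d = y − 78.69982:
  rectangular body: d = -26.19982 mm → contributes +21 910 713 mm⁴
  semicircular cap: d = 53.88704 mm → contributes +21 230 718 mm⁴
Total I = 43 141 431 mm⁴.

Ix ≈ 4.3141 × 10⁷ mm⁴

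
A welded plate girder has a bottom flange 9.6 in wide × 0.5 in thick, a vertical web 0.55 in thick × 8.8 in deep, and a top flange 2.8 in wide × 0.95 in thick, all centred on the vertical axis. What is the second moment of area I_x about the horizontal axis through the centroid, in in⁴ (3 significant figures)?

Split into non-overlapping primitives; take the origin at the lower-left of the bounding box.
Bottom plate: 9.6 × 0.5, A = 4.8 in², y = 0.25 in, Ī = 0.1 in⁴.
Web plate: 0.55 × 8.8, A = 4.84 in², y = 4.9 in, Ī = 31.234 in⁴.
Top plate: 2.8 × 0.95, A = 2.66 in², y = 9.775 in, Ī = 0.20005 in⁴.
Centroid: ȳ = ΣA·y / ΣA = 4.1396 in.
Transfer each piece to the horizontal axis through the centroid using Ī + A·d² with d = y − 4.1396:
  bottom plate: d = -3.8896 in → contributes +72.72 in⁴
  web plate: d = 0.76037 in → contributes +34.032 in⁴
  top plate: d = 5.6354 in → contributes +84.675 in⁴
Total I = 191.43 in⁴.

I_x ≈ 191 in⁴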